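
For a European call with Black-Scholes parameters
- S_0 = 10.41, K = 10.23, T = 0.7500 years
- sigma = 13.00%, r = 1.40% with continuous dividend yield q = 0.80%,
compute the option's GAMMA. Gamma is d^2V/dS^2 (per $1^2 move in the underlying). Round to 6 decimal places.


d1 = 0.2511900259; d2 = 0.1386067234
phi(d1) = 0.3865528239; exp(-qT) = 0.9940179641; exp(-rT) = 0.9895549326
Gamma = exp(-qT) * phi(d1) / (S * sigma * sqrt(T)) = 0.9940179641 * 0.3865528239 / (10.4100 * 0.1300 * 0.8660254038) = 0.327852

Answer: Gamma = 0.327852


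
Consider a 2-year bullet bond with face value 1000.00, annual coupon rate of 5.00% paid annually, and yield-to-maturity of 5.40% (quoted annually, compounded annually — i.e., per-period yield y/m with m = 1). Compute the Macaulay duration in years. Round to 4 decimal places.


Coupon per period c = face * coupon_rate / m = 50.000000
Periods per year m = 1; per-period yield y/m = 0.054000
Number of cashflows N = 2
Cashflows (t years, CF_t, discount factor 1/(1+y/m)^(m*t), PV):
  t = 1.0000: CF_t = 50.000000, DF = 0.948767, PV = 47.438330
  t = 2.0000: CF_t = 1050.000000, DF = 0.900158, PV = 945.165971
Price P = sum_t PV_t = 992.604301
Macaulay numerator sum_t t * PV_t:
  t * PV_t at t = 1.0000: 47.438330
  t * PV_t at t = 2.0000: 1890.331942
Macaulay duration D = (sum_t t * PV_t) / P = 1937.770272 / 992.604301 = 1.952208

Answer: Macaulay duration = 1.9522 years


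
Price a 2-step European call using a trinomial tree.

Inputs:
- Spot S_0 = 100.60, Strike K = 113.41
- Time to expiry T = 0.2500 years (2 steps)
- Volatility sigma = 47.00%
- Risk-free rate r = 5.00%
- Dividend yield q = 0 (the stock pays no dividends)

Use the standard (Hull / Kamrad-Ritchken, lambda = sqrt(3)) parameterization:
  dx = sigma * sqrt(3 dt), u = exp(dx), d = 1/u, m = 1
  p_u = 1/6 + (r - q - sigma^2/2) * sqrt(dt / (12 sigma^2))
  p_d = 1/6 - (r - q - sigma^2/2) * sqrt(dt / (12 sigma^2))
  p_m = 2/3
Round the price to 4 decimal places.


Answer: Price = V(0,0) = 5.7179

Derivation:
dt = T/N = 0.125000; dx = sigma*sqrt(3*dt) = 0.287815
u = exp(dx) = 1.333511; d = 1/u = 0.749900
p_u = 0.153540, p_m = 0.666667, p_d = 0.179794
Discount per step: exp(-r*dt) = 0.993769
Stock lattice S(k, j) with j the centered position index:
  k=0: S(0,+0) = 100.6000
  k=1: S(1,-1) = 75.4400; S(1,+0) = 100.6000; S(1,+1) = 134.1512
  k=2: S(2,-2) = 56.5725; S(2,-1) = 75.4400; S(2,+0) = 100.6000; S(2,+1) = 134.1512; S(2,+2) = 178.8920
Terminal payoffs V(N, j) = max(S_T - K, 0):
  V(2,-2) = 0.000000; V(2,-1) = 0.000000; V(2,+0) = 0.000000; V(2,+1) = 20.741171; V(2,+2) = 65.482013
Backward induction: V(k, j) = exp(-r*dt) * [p_u * V(k+1, j+1) + p_m * V(k+1, j) + p_d * V(k+1, j-1)]
  V(1,-1) = exp(-r*dt) * [p_u*0.000000 + p_m*0.000000 + p_d*0.000000] = 0.000000
  V(1,+0) = exp(-r*dt) * [p_u*20.741171 + p_m*0.000000 + p_d*0.000000] = 3.164752
  V(1,+1) = exp(-r*dt) * [p_u*65.482013 + p_m*20.741171 + p_d*0.000000] = 23.732745
  V(0,+0) = exp(-r*dt) * [p_u*23.732745 + p_m*3.164752 + p_d*0.000000] = 5.717906


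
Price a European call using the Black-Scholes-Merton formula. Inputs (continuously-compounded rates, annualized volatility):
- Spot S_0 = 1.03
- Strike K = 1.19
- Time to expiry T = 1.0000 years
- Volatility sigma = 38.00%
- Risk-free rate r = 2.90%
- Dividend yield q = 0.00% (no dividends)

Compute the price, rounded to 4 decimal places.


Answer: Price = 0.1091

Derivation:
d1 = (ln(S/K) + (r - q + 0.5*sigma^2) * T) / (sigma * sqrt(T)) = -0.11366975
d2 = d1 - sigma * sqrt(T) = -0.49366975
exp(-rT) = 0.97141646; exp(-qT) = 1.00000000
C = S_0 * exp(-qT) * N(d1) - K * exp(-rT) * N(d2)
N(d1) = 0.45474980; N(d2) = 0.31076972
C = 1.0300 * 1.00000000 * 0.45474980 - 1.1900 * 0.97141646 * 0.31076972 = 0.1091


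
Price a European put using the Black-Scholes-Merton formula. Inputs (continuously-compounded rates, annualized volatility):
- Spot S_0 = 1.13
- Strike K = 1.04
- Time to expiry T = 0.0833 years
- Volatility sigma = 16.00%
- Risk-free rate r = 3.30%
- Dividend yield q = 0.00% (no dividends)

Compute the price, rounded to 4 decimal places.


Answer: Price = 0.0006

Derivation:
d1 = (ln(S/K) + (r - q + 0.5*sigma^2) * T) / (sigma * sqrt(T)) = 1.87991224
d2 = d1 - sigma * sqrt(T) = 1.83373346
exp(-rT) = 0.99725487; exp(-qT) = 1.00000000
P = K * exp(-rT) * N(-d2) - S_0 * exp(-qT) * N(-d1)
N(-d1) = 0.03006002; N(-d2) = 0.03334678
P = 1.0400 * 0.99725487 * 0.03334678 - 1.1300 * 1.00000000 * 0.03006002 = 0.0006


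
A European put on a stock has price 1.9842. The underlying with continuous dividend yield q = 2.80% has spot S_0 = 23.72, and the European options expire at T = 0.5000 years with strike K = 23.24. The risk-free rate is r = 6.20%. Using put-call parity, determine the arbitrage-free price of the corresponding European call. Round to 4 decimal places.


Put-call parity: C - P = S_0 * exp(-qT) - K * exp(-rT).
S_0 * exp(-qT) = 23.7200 * 0.98609754 = 23.39023375
K * exp(-rT) = 23.2400 * 0.96947557 = 22.53061232
C = P + S*exp(-qT) - K*exp(-rT)
C = 1.9842 + 23.39023375 - 22.53061232 = 2.8438

Answer: Call price = 2.8438


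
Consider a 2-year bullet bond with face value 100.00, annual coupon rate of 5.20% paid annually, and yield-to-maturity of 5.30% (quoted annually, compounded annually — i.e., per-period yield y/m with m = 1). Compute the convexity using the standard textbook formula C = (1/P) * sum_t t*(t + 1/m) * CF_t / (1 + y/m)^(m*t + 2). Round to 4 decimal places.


Coupon per period c = face * coupon_rate / m = 5.200000
Periods per year m = 1; per-period yield y/m = 0.053000
Number of cashflows N = 2
Cashflows (t years, CF_t, discount factor 1/(1+y/m)^(m*t), PV):
  t = 1.0000: CF_t = 5.200000, DF = 0.949668, PV = 4.938272
  t = 2.0000: CF_t = 105.200000, DF = 0.901869, PV = 94.876575
Price P = sum_t PV_t = 99.814846
Convexity numerator sum_t t*(t + 1/m) * CF_t / (1+y/m)^(m*t + 2):
  t = 1.0000: term = 8.907344
  t = 2.0000: term = 513.397211
Convexity = (1/P) * sum = 522.304555 / 99.814846 = 5.232734

Answer: Convexity = 5.2327


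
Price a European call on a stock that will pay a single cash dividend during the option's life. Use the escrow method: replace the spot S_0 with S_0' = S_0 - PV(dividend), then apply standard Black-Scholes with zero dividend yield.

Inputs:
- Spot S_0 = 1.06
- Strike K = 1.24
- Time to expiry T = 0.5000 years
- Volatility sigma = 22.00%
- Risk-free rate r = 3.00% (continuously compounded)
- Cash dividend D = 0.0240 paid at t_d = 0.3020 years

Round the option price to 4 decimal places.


Answer: Price = 0.0130

Derivation:
PV(D) = D * exp(-r * t_d) = 0.0240 * 0.99098092 = 0.02378354
S_0' = S_0 - PV(D) = 1.0600 - 0.02378354 = 1.03621646
d1 = (ln(S_0'/K) + (r + sigma^2/2)*T) / (sigma*sqrt(T)) = -0.97989136
d2 = d1 - sigma*sqrt(T) = -1.13545485
exp(-rT) = 0.98511194
N(d1) = 0.16356987; N(d2) = 0.12809239
C = S_0' * N(d1) - K * exp(-rT) * N(d2) = 1.03621646 * 0.16356987 - 1.2400 * 0.98511194 * 0.12809239 = 0.0130


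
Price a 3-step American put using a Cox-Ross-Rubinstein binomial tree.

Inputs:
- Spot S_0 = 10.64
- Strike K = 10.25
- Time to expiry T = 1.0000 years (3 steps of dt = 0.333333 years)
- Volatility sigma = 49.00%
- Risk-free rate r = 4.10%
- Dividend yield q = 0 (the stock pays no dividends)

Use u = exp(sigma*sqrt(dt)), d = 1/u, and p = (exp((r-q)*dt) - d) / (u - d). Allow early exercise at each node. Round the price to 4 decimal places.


Answer: Price = V(0,0) = 1.8017

Derivation:
dt = T/N = 0.333333
u = exp(sigma*sqrt(dt)) = 1.326975; d = 1/u = 0.753594
p = (exp((r-q)*dt) - d) / (u - d) = 0.453741
Discount per step: exp(-r*dt) = 0.986426
Stock lattice S(k, i) with i counting down-moves:
  k=0: S(0,0) = 10.6400
  k=1: S(1,0) = 14.1190; S(1,1) = 8.0182
  k=2: S(2,0) = 18.7356; S(2,1) = 10.6400; S(2,2) = 6.0425
  k=3: S(3,0) = 24.8616; S(3,1) = 14.1190; S(3,2) = 8.0182; S(3,3) = 4.5536
Terminal payoffs V(N, i) = max(K - S_T, 0):
  V(3,0) = 0.000000; V(3,1) = 0.000000; V(3,2) = 2.231761; V(3,3) = 5.696412
Backward induction: V(k, i) = exp(-r*dt) * [p * V(k+1, i) + (1-p) * V(k+1, i+1)]; then take max(V_cont, immediate exercise) for American.
  V(2,0) = exp(-r*dt) * [p*0.000000 + (1-p)*0.000000] = 0.000000; exercise = 0.000000; V(2,0) = max -> 0.000000
  V(2,1) = exp(-r*dt) * [p*0.000000 + (1-p)*2.231761] = 1.202571; exercise = 0.000000; V(2,1) = max -> 1.202571
  V(2,2) = exp(-r*dt) * [p*2.231761 + (1-p)*5.696412] = 4.068373; exercise = 4.207504; V(2,2) = max -> 4.207504
  V(1,0) = exp(-r*dt) * [p*0.000000 + (1-p)*1.202571] = 0.647998; exercise = 0.000000; V(1,0) = max -> 0.647998
  V(1,1) = exp(-r*dt) * [p*1.202571 + (1-p)*4.207504] = 2.805437; exercise = 2.231761; V(1,1) = max -> 2.805437
  V(0,0) = exp(-r*dt) * [p*0.647998 + (1-p)*2.805437] = 1.801725; exercise = 0.000000; V(0,0) = max -> 1.801725


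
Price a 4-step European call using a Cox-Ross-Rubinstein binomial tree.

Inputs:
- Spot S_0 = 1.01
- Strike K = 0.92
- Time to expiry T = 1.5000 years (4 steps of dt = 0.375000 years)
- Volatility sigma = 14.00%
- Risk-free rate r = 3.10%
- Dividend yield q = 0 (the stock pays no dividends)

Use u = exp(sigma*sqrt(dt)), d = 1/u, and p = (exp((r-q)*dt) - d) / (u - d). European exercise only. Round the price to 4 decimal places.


dt = T/N = 0.375000
u = exp(sigma*sqrt(dt)) = 1.089514; d = 1/u = 0.917840
p = (exp((r-q)*dt) - d) / (u - d) = 0.546691
Discount per step: exp(-r*dt) = 0.988442
Stock lattice S(k, i) with i counting down-moves:
  k=0: S(0,0) = 1.0100
  k=1: S(1,0) = 1.1004; S(1,1) = 0.9270
  k=2: S(2,0) = 1.1989; S(2,1) = 1.0100; S(2,2) = 0.8509
  k=3: S(3,0) = 1.3062; S(3,1) = 1.1004; S(3,2) = 0.9270; S(3,3) = 0.7809
  k=4: S(4,0) = 1.4232; S(4,1) = 1.1989; S(4,2) = 1.0100; S(4,3) = 0.8509; S(4,4) = 0.7168
Terminal payoffs V(N, i) = max(S_T - K, 0):
  V(4,0) = 0.503159; V(4,1) = 0.278912; V(4,2) = 0.090000; V(4,3) = 0.000000; V(4,4) = 0.000000
Backward induction: V(k, i) = exp(-r*dt) * [p * V(k+1, i) + (1-p) * V(k+1, i+1)].
  V(3,0) = exp(-r*dt) * [p*0.503159 + (1-p)*0.278912] = 0.396865
  V(3,1) = exp(-r*dt) * [p*0.278912 + (1-p)*0.090000] = 0.191043
  V(3,2) = exp(-r*dt) * [p*0.090000 + (1-p)*0.000000] = 0.048633
  V(3,3) = exp(-r*dt) * [p*0.000000 + (1-p)*0.000000] = 0.000000
  V(2,0) = exp(-r*dt) * [p*0.396865 + (1-p)*0.191043] = 0.300055
  V(2,1) = exp(-r*dt) * [p*0.191043 + (1-p)*0.048633] = 0.125025
  V(2,2) = exp(-r*dt) * [p*0.048633 + (1-p)*0.000000] = 0.026280
  V(1,0) = exp(-r*dt) * [p*0.300055 + (1-p)*0.125025] = 0.218162
  V(1,1) = exp(-r*dt) * [p*0.125025 + (1-p)*0.026280] = 0.079336
  V(0,0) = exp(-r*dt) * [p*0.218162 + (1-p)*0.079336] = 0.153436

Answer: Price = V(0,0) = 0.1534


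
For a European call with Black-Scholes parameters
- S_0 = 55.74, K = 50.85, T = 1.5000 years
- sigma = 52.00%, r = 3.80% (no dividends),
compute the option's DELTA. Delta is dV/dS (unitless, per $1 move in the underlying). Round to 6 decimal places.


d1 = 0.5521054092; d2 = -0.0847619239
phi(d1) = 0.3425462052; exp(-qT) = 1.0000000000; exp(-rT) = 0.9445940694
N(d1) = 0.7095619319
Delta = exp(-qT) * N(d1) = 1.0000000000 * 0.7095619319 = 0.709562

Answer: Delta = 0.709562


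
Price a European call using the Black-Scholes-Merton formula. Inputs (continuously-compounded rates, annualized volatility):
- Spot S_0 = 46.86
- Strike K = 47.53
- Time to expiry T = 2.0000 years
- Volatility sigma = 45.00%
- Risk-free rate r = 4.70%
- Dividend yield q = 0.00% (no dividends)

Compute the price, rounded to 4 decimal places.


d1 = (ln(S/K) + (r - q + 0.5*sigma^2) * T) / (sigma * sqrt(T)) = 0.44359691
d2 = d1 - sigma * sqrt(T) = -0.19279920
exp(-rT) = 0.91028276; exp(-qT) = 1.00000000
C = S_0 * exp(-qT) * N(d1) - K * exp(-rT) * N(d2)
N(d1) = 0.67133298; N(d2) = 0.42355812
C = 46.8600 * 1.00000000 * 0.67133298 - 47.5300 * 0.91028276 * 0.42355812 = 13.1331

Answer: Price = 13.1331


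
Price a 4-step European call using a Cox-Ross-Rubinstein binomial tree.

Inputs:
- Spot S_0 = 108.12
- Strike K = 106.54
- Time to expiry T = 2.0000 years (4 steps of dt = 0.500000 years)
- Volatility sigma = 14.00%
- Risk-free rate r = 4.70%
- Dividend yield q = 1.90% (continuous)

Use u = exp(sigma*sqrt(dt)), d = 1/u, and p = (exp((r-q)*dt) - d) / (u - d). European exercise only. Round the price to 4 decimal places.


dt = T/N = 0.500000
u = exp(sigma*sqrt(dt)) = 1.104061; d = 1/u = 0.905747
p = (exp((r-q)*dt) - d) / (u - d) = 0.546363
Discount per step: exp(-r*dt) = 0.976774
Stock lattice S(k, i) with i counting down-moves:
  k=0: S(0,0) = 108.1200
  k=1: S(1,0) = 119.3710; S(1,1) = 97.9294
  k=2: S(2,0) = 131.7929; S(2,1) = 108.1200; S(2,2) = 88.6993
  k=3: S(3,0) = 145.5073; S(3,1) = 119.3710; S(3,2) = 97.9294; S(3,3) = 80.3391
  k=4: S(4,0) = 160.6489; S(4,1) = 131.7929; S(4,2) = 108.1200; S(4,3) = 88.6993; S(4,4) = 72.7670
Terminal payoffs V(N, i) = max(S_T - K, 0):
  V(4,0) = 54.108945; V(4,1) = 25.252883; V(4,2) = 1.580000; V(4,3) = 0.000000; V(4,4) = 0.000000
Backward induction: V(k, i) = exp(-r*dt) * [p * V(k+1, i) + (1-p) * V(k+1, i+1)].
  V(3,0) = exp(-r*dt) * [p*54.108945 + (1-p)*25.252883] = 40.066072
  V(3,1) = exp(-r*dt) * [p*25.252883 + (1-p)*1.580000] = 14.176891
  V(3,2) = exp(-r*dt) * [p*1.580000 + (1-p)*0.000000] = 0.843204
  V(3,3) = exp(-r*dt) * [p*0.000000 + (1-p)*0.000000] = 0.000000
  V(2,0) = exp(-r*dt) * [p*40.066072 + (1-p)*14.176891] = 27.663985
  V(2,1) = exp(-r*dt) * [p*14.176891 + (1-p)*0.843204] = 7.939454
  V(2,2) = exp(-r*dt) * [p*0.843204 + (1-p)*0.000000] = 0.449996
  V(1,0) = exp(-r*dt) * [p*27.663985 + (1-p)*7.939454] = 18.281510
  V(1,1) = exp(-r*dt) * [p*7.939454 + (1-p)*0.449996] = 4.436469
  V(0,0) = exp(-r*dt) * [p*18.281510 + (1-p)*4.436469] = 11.722157

Answer: Price = V(0,0) = 11.7222


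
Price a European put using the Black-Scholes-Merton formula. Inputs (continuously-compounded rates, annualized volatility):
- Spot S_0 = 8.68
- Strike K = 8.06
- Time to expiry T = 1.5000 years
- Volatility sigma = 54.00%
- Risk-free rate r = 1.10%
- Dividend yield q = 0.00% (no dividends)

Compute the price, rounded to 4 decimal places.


Answer: Price = 1.7952

Derivation:
d1 = (ln(S/K) + (r - q + 0.5*sigma^2) * T) / (sigma * sqrt(T)) = 0.46768315
d2 = d1 - sigma * sqrt(T) = -0.19367908
exp(-rT) = 0.98363538; exp(-qT) = 1.00000000
P = K * exp(-rT) * N(-d2) - S_0 * exp(-qT) * N(-d1)
N(-d1) = 0.32000560; N(-d2) = 0.57678641
P = 8.0600 * 0.98363538 * 0.57678641 - 8.6800 * 1.00000000 * 0.32000560 = 1.7952


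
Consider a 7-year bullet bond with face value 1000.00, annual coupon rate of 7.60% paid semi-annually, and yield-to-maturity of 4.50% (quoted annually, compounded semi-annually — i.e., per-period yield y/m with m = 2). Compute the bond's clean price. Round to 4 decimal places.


Coupon per period c = face * coupon_rate / m = 38.000000
Periods per year m = 2; per-period yield y/m = 0.022500
Number of cashflows N = 14
Cashflows (t years, CF_t, discount factor 1/(1+y/m)^(m*t), PV):
  t = 0.5000: CF_t = 38.000000, DF = 0.977995, PV = 37.163814
  t = 1.0000: CF_t = 38.000000, DF = 0.956474, PV = 36.346029
  t = 1.5000: CF_t = 38.000000, DF = 0.935427, PV = 35.546238
  t = 2.0000: CF_t = 38.000000, DF = 0.914843, PV = 34.764047
  t = 2.5000: CF_t = 38.000000, DF = 0.894712, PV = 33.999068
  t = 3.0000: CF_t = 38.000000, DF = 0.875024, PV = 33.250922
  t = 3.5000: CF_t = 38.000000, DF = 0.855769, PV = 32.519239
  t = 4.0000: CF_t = 38.000000, DF = 0.836938, PV = 31.803657
  t = 4.5000: CF_t = 38.000000, DF = 0.818522, PV = 31.103821
  t = 5.0000: CF_t = 38.000000, DF = 0.800510, PV = 30.419385
  t = 5.5000: CF_t = 38.000000, DF = 0.782895, PV = 29.750010
  t = 6.0000: CF_t = 38.000000, DF = 0.765667, PV = 29.095364
  t = 6.5000: CF_t = 38.000000, DF = 0.748819, PV = 28.455124
  t = 7.0000: CF_t = 1038.000000, DF = 0.732341, PV = 760.170339
Price P = sum_t PV_t = 1184.387058

Answer: Price = 1184.3871


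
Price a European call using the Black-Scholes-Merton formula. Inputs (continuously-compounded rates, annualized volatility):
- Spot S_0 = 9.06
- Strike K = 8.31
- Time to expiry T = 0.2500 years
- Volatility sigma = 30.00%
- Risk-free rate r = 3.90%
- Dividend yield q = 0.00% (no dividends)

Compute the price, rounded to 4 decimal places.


d1 = (ln(S/K) + (r - q + 0.5*sigma^2) * T) / (sigma * sqrt(T)) = 0.71606341
d2 = d1 - sigma * sqrt(T) = 0.56606341
exp(-rT) = 0.99029738; exp(-qT) = 1.00000000
C = S_0 * exp(-qT) * N(d1) - K * exp(-rT) * N(d2)
N(d1) = 0.76302390; N(d2) = 0.71432466
C = 9.0600 * 1.00000000 * 0.76302390 - 8.3100 * 0.99029738 * 0.71432466 = 1.0346

Answer: Price = 1.0346


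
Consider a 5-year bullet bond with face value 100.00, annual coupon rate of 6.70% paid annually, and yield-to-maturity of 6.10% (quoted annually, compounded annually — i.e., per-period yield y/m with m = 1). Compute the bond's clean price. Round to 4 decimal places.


Coupon per period c = face * coupon_rate / m = 6.700000
Periods per year m = 1; per-period yield y/m = 0.061000
Number of cashflows N = 5
Cashflows (t years, CF_t, discount factor 1/(1+y/m)^(m*t), PV):
  t = 1.0000: CF_t = 6.700000, DF = 0.942507, PV = 6.314797
  t = 2.0000: CF_t = 6.700000, DF = 0.888320, PV = 5.951741
  t = 3.0000: CF_t = 6.700000, DF = 0.837247, PV = 5.609558
  t = 4.0000: CF_t = 6.700000, DF = 0.789112, PV = 5.287048
  t = 5.0000: CF_t = 106.700000, DF = 0.743743, PV = 79.357413
Price P = sum_t PV_t = 102.520557

Answer: Price = 102.5206


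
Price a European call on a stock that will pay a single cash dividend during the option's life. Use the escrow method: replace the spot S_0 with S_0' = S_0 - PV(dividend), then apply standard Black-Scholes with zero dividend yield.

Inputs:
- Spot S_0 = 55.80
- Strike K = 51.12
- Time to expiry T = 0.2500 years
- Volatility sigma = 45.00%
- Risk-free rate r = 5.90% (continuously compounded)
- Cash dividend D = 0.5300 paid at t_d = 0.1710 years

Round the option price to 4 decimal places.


PV(D) = D * exp(-r * t_d) = 0.5300 * 0.98996172 = 0.52467971
S_0' = S_0 - PV(D) = 55.8000 - 0.52467971 = 55.27532029
d1 = (ln(S_0'/K) + (r + sigma^2/2)*T) / (sigma*sqrt(T)) = 0.52539205
d2 = d1 - sigma*sqrt(T) = 0.30039205
exp(-rT) = 0.98535825
N(d1) = 0.70034466; N(d2) = 0.61806094
C = S_0' * N(d1) - K * exp(-rT) * N(d2) = 55.27532029 * 0.70034466 - 51.1200 * 0.98535825 * 0.61806094 = 7.5791

Answer: Price = 7.5791


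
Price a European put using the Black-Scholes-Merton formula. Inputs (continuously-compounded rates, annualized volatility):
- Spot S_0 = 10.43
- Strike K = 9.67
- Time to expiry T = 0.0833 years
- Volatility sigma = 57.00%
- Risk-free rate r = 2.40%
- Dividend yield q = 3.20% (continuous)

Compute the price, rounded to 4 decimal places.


Answer: Price = 0.3485

Derivation:
d1 = (ln(S/K) + (r - q + 0.5*sigma^2) * T) / (sigma * sqrt(T)) = 0.53809868
d2 = d1 - sigma * sqrt(T) = 0.37358677
exp(-rT) = 0.99800280; exp(-qT) = 0.99733795
P = K * exp(-rT) * N(-d2) - S_0 * exp(-qT) * N(-d1)
N(-d1) = 0.29525446; N(-d2) = 0.35435589
P = 9.6700 * 0.99800280 * 0.35435589 - 10.4300 * 0.99733795 * 0.29525446 = 0.3485


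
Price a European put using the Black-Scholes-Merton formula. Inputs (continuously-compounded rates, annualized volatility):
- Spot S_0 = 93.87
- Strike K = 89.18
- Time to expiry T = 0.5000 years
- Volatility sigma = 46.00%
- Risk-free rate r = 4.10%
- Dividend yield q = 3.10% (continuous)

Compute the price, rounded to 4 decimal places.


Answer: Price = 9.2581

Derivation:
d1 = (ln(S/K) + (r - q + 0.5*sigma^2) * T) / (sigma * sqrt(T)) = 0.33558073
d2 = d1 - sigma * sqrt(T) = 0.01031161
exp(-rT) = 0.97970870; exp(-qT) = 0.98461951
P = K * exp(-rT) * N(-d2) - S_0 * exp(-qT) * N(-d1)
N(-d1) = 0.36859353; N(-d2) = 0.49588634
P = 89.1800 * 0.97970870 * 0.49588634 - 93.8700 * 0.98461951 * 0.36859353 = 9.2581


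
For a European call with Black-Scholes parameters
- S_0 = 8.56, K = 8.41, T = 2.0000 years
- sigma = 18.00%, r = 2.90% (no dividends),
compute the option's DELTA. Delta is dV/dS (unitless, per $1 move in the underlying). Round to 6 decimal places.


d1 = 0.4245732950; d2 = 0.1700148538
phi(d1) = 0.3645579429; exp(-qT) = 1.0000000000; exp(-rT) = 0.9436499474
N(d1) = 0.6644261180
Delta = exp(-qT) * N(d1) = 1.0000000000 * 0.6644261180 = 0.664426

Answer: Delta = 0.664426


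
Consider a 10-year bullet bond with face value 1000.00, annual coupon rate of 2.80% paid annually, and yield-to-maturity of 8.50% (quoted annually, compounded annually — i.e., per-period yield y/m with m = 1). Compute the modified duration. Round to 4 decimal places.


Coupon per period c = face * coupon_rate / m = 28.000000
Periods per year m = 1; per-period yield y/m = 0.085000
Number of cashflows N = 10
Cashflows (t years, CF_t, discount factor 1/(1+y/m)^(m*t), PV):
  t = 1.0000: CF_t = 28.000000, DF = 0.921659, PV = 25.806452
  t = 2.0000: CF_t = 28.000000, DF = 0.849455, PV = 23.784748
  t = 3.0000: CF_t = 28.000000, DF = 0.782908, PV = 21.921427
  t = 4.0000: CF_t = 28.000000, DF = 0.721574, PV = 20.204080
  t = 5.0000: CF_t = 28.000000, DF = 0.665045, PV = 18.621272
  t = 6.0000: CF_t = 28.000000, DF = 0.612945, PV = 17.162463
  t = 7.0000: CF_t = 28.000000, DF = 0.564926, PV = 15.817938
  t = 8.0000: CF_t = 28.000000, DF = 0.520669, PV = 14.578745
  t = 9.0000: CF_t = 28.000000, DF = 0.479880, PV = 13.436631
  t = 10.0000: CF_t = 1028.000000, DF = 0.442285, PV = 454.669407
Price P = sum_t PV_t = 626.003161
First compute Macaulay numerator sum_t t * PV_t:
  t * PV_t at t = 1.0000: 25.806452
  t * PV_t at t = 2.0000: 47.569496
  t * PV_t at t = 3.0000: 65.764280
  t * PV_t at t = 4.0000: 80.816320
  t * PV_t at t = 5.0000: 93.106359
  t * PV_t at t = 6.0000: 102.974775
  t * PV_t at t = 7.0000: 110.725565
  t * PV_t at t = 8.0000: 116.629956
  t * PV_t at t = 9.0000: 120.929678
  t * PV_t at t = 10.0000: 4546.694067
Macaulay duration D = 5311.016948 / 626.003161 = 8.484010
Modified duration = D / (1 + y/m) = 8.484010 / (1 + 0.085000) = 7.819364

Answer: Modified duration = 7.8194


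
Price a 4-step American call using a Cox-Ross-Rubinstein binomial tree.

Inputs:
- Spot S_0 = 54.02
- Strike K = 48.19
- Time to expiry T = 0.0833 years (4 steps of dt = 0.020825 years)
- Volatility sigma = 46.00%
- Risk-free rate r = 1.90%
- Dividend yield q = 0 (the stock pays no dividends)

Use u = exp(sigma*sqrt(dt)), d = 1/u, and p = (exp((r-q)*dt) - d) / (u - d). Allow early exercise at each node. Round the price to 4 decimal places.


Answer: Price = V(0,0) = 6.6096

Derivation:
dt = T/N = 0.020825
u = exp(sigma*sqrt(dt)) = 1.068635; d = 1/u = 0.935773
p = (exp((r-q)*dt) - d) / (u - d) = 0.486389
Discount per step: exp(-r*dt) = 0.999604
Stock lattice S(k, i) with i counting down-moves:
  k=0: S(0,0) = 54.0200
  k=1: S(1,0) = 57.7277; S(1,1) = 50.5505
  k=2: S(2,0) = 61.6898; S(2,1) = 54.0200; S(2,2) = 47.3038
  k=3: S(3,0) = 65.9239; S(3,1) = 57.7277; S(3,2) = 50.5505; S(3,3) = 44.2656
  k=4: S(4,0) = 70.4485; S(4,1) = 61.6898; S(4,2) = 54.0200; S(4,3) = 47.3038; S(4,4) = 41.4226
Terminal payoffs V(N, i) = max(S_T - K, 0):
  V(4,0) = 22.258528; V(4,1) = 13.499784; V(4,2) = 5.830000; V(4,3) = 0.000000; V(4,4) = 0.000000
Backward induction: V(k, i) = exp(-r*dt) * [p * V(k+1, i) + (1-p) * V(k+1, i+1)]; then take max(V_cont, immediate exercise) for American.
  V(3,0) = exp(-r*dt) * [p*22.258528 + (1-p)*13.499784] = 17.752918; exercise = 17.733854; V(3,0) = max -> 17.752918
  V(3,1) = exp(-r*dt) * [p*13.499784 + (1-p)*5.830000] = 9.556719; exercise = 9.537655; V(3,1) = max -> 9.556719
  V(3,2) = exp(-r*dt) * [p*5.830000 + (1-p)*0.000000] = 2.834528; exercise = 2.360475; V(3,2) = max -> 2.834528
  V(3,3) = exp(-r*dt) * [p*0.000000 + (1-p)*0.000000] = 0.000000; exercise = 0.000000; V(3,3) = max -> 0.000000
  V(2,0) = exp(-r*dt) * [p*17.752918 + (1-p)*9.556719] = 13.537905; exercise = 13.499784; V(2,0) = max -> 13.537905
  V(2,1) = exp(-r*dt) * [p*9.556719 + (1-p)*2.834528] = 6.101715; exercise = 5.830000; V(2,1) = max -> 6.101715
  V(2,2) = exp(-r*dt) * [p*2.834528 + (1-p)*0.000000] = 1.378139; exercise = 0.000000; V(2,2) = max -> 1.378139
  V(1,0) = exp(-r*dt) * [p*13.537905 + (1-p)*6.101715] = 9.714753; exercise = 9.537655; V(1,0) = max -> 9.714753
  V(1,1) = exp(-r*dt) * [p*6.101715 + (1-p)*1.378139] = 3.674181; exercise = 2.360475; V(1,1) = max -> 3.674181
  V(0,0) = exp(-r*dt) * [p*9.714753 + (1-p)*3.674181] = 6.609635; exercise = 5.830000; V(0,0) = max -> 6.609635


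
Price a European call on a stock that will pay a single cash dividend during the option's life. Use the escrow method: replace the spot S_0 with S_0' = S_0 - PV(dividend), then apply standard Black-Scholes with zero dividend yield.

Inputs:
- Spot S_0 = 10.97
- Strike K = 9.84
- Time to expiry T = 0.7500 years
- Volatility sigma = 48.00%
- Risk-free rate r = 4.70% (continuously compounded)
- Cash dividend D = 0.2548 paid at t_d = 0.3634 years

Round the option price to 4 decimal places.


PV(D) = D * exp(-r * t_d) = 0.2548 * 0.98306523 = 0.25048502
S_0' = S_0 - PV(D) = 10.9700 - 0.25048502 = 10.71951498
d1 = (ln(S_0'/K) + (r + sigma^2/2)*T) / (sigma*sqrt(T)) = 0.49859055
d2 = d1 - sigma*sqrt(T) = 0.08289835
exp(-rT) = 0.96536405
N(d1) = 0.69096607; N(d2) = 0.53303382
C = S_0' * N(d1) - K * exp(-rT) * N(d2) = 10.71951498 * 0.69096607 - 9.8400 * 0.96536405 * 0.53303382 = 2.3434

Answer: Price = 2.3434


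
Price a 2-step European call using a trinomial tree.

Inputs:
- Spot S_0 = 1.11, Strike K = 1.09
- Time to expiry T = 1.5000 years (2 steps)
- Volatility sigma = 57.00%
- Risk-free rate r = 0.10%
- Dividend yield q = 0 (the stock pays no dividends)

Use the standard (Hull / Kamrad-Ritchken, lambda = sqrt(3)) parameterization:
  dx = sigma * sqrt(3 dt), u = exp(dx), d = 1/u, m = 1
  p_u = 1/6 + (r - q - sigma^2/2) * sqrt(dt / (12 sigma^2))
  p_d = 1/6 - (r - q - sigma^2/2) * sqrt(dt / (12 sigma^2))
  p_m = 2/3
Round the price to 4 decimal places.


dt = T/N = 0.750000; dx = sigma*sqrt(3*dt) = 0.855000
u = exp(dx) = 2.351374; d = 1/u = 0.425283
p_u = 0.095855, p_m = 0.666667, p_d = 0.237478
Discount per step: exp(-r*dt) = 0.999250
Stock lattice S(k, j) with j the centered position index:
  k=0: S(0,+0) = 1.1100
  k=1: S(1,-1) = 0.4721; S(1,+0) = 1.1100; S(1,+1) = 2.6100
  k=2: S(2,-2) = 0.2008; S(2,-1) = 0.4721; S(2,+0) = 1.1100; S(2,+1) = 2.6100; S(2,+2) = 6.1371
Terminal payoffs V(N, j) = max(S_T - K, 0):
  V(2,-2) = 0.000000; V(2,-1) = 0.000000; V(2,+0) = 0.020000; V(2,+1) = 1.520026; V(2,+2) = 5.047147
Backward induction: V(k, j) = exp(-r*dt) * [p_u * V(k+1, j+1) + p_m * V(k+1, j) + p_d * V(k+1, j-1)]
  V(1,-1) = exp(-r*dt) * [p_u*0.020000 + p_m*0.000000 + p_d*0.000000] = 0.001916
  V(1,+0) = exp(-r*dt) * [p_u*1.520026 + p_m*0.020000 + p_d*0.000000] = 0.158917
  V(1,+1) = exp(-r*dt) * [p_u*5.047147 + p_m*1.520026 + p_d*0.020000] = 1.500770
  V(0,+0) = exp(-r*dt) * [p_u*1.500770 + p_m*0.158917 + p_d*0.001916] = 0.250068

Answer: Price = V(0,0) = 0.2501


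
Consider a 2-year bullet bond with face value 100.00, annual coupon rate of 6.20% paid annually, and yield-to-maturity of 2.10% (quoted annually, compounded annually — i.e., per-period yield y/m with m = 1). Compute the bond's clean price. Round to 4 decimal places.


Answer: Price = 107.9487

Derivation:
Coupon per period c = face * coupon_rate / m = 6.200000
Periods per year m = 1; per-period yield y/m = 0.021000
Number of cashflows N = 2
Cashflows (t years, CF_t, discount factor 1/(1+y/m)^(m*t), PV):
  t = 1.0000: CF_t = 6.200000, DF = 0.979432, PV = 6.072478
  t = 2.0000: CF_t = 106.200000, DF = 0.959287, PV = 101.876269
Price P = sum_t PV_t = 107.948747


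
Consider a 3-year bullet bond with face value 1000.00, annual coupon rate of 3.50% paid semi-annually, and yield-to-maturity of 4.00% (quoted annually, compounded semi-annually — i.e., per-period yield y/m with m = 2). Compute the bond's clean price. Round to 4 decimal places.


Coupon per period c = face * coupon_rate / m = 17.500000
Periods per year m = 2; per-period yield y/m = 0.020000
Number of cashflows N = 6
Cashflows (t years, CF_t, discount factor 1/(1+y/m)^(m*t), PV):
  t = 0.5000: CF_t = 17.500000, DF = 0.980392, PV = 17.156863
  t = 1.0000: CF_t = 17.500000, DF = 0.961169, PV = 16.820454
  t = 1.5000: CF_t = 17.500000, DF = 0.942322, PV = 16.490641
  t = 2.0000: CF_t = 17.500000, DF = 0.923845, PV = 16.167295
  t = 2.5000: CF_t = 17.500000, DF = 0.905731, PV = 15.850289
  t = 3.0000: CF_t = 1017.500000, DF = 0.887971, PV = 903.510881
Price P = sum_t PV_t = 985.996423

Answer: Price = 985.9964


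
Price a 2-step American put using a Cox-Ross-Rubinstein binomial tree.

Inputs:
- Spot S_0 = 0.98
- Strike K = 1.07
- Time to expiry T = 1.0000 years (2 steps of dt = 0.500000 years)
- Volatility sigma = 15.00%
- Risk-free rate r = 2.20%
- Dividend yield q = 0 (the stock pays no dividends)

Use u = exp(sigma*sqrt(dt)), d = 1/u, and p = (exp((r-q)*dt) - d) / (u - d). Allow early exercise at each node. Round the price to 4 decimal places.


dt = T/N = 0.500000
u = exp(sigma*sqrt(dt)) = 1.111895; d = 1/u = 0.899365
p = (exp((r-q)*dt) - d) / (u - d) = 0.525551
Discount per step: exp(-r*dt) = 0.989060
Stock lattice S(k, i) with i counting down-moves:
  k=0: S(0,0) = 0.9800
  k=1: S(1,0) = 1.0897; S(1,1) = 0.8814
  k=2: S(2,0) = 1.2116; S(2,1) = 0.9800; S(2,2) = 0.7927
Terminal payoffs V(N, i) = max(K - S_T, 0):
  V(2,0) = 0.000000; V(2,1) = 0.090000; V(2,2) = 0.277319
Backward induction: V(k, i) = exp(-r*dt) * [p * V(k+1, i) + (1-p) * V(k+1, i+1)]; then take max(V_cont, immediate exercise) for American.
  V(1,0) = exp(-r*dt) * [p*0.000000 + (1-p)*0.090000] = 0.042233; exercise = 0.000000; V(1,0) = max -> 0.042233
  V(1,1) = exp(-r*dt) * [p*0.090000 + (1-p)*0.277319] = 0.176917; exercise = 0.188622; V(1,1) = max -> 0.188622
  V(0,0) = exp(-r*dt) * [p*0.042233 + (1-p)*0.188622] = 0.110465; exercise = 0.090000; V(0,0) = max -> 0.110465

Answer: Price = V(0,0) = 0.1105


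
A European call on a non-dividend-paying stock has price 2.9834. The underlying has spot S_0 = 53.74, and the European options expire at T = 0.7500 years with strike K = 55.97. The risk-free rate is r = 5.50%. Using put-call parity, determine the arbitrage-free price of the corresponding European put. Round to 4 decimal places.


Answer: Put price = 2.9516

Derivation:
Put-call parity: C - P = S_0 * exp(-qT) - K * exp(-rT).
S_0 * exp(-qT) = 53.7400 * 1.00000000 = 53.74000000
K * exp(-rT) = 55.9700 * 0.95958920 = 53.70820767
P = C - S*exp(-qT) + K*exp(-rT)
P = 2.9834 - 53.74000000 + 53.70820767 = 2.9516


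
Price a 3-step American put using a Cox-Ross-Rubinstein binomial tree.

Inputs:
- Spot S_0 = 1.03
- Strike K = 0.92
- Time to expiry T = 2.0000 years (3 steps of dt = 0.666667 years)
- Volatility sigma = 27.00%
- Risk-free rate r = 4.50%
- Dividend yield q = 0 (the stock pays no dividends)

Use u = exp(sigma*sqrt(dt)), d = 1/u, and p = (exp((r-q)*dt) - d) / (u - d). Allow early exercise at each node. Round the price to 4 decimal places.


Answer: Price = V(0,0) = 0.0781

Derivation:
dt = T/N = 0.666667
u = exp(sigma*sqrt(dt)) = 1.246643; d = 1/u = 0.802154
p = (exp((r-q)*dt) - d) / (u - d) = 0.513625
Discount per step: exp(-r*dt) = 0.970446
Stock lattice S(k, i) with i counting down-moves:
  k=0: S(0,0) = 1.0300
  k=1: S(1,0) = 1.2840; S(1,1) = 0.8262
  k=2: S(2,0) = 1.6007; S(2,1) = 1.0300; S(2,2) = 0.6628
  k=3: S(3,0) = 1.9956; S(3,1) = 1.2840; S(3,2) = 0.8262; S(3,3) = 0.5316
Terminal payoffs V(N, i) = max(K - S_T, 0):
  V(3,0) = 0.000000; V(3,1) = 0.000000; V(3,2) = 0.093781; V(3,3) = 0.388368
Backward induction: V(k, i) = exp(-r*dt) * [p * V(k+1, i) + (1-p) * V(k+1, i+1)]; then take max(V_cont, immediate exercise) for American.
  V(2,0) = exp(-r*dt) * [p*0.000000 + (1-p)*0.000000] = 0.000000; exercise = 0.000000; V(2,0) = max -> 0.000000
  V(2,1) = exp(-r*dt) * [p*0.000000 + (1-p)*0.093781] = 0.044265; exercise = 0.000000; V(2,1) = max -> 0.044265
  V(2,2) = exp(-r*dt) * [p*0.093781 + (1-p)*0.388368] = 0.230055; exercise = 0.257245; V(2,2) = max -> 0.257245
  V(1,0) = exp(-r*dt) * [p*0.000000 + (1-p)*0.044265] = 0.020893; exercise = 0.000000; V(1,0) = max -> 0.020893
  V(1,1) = exp(-r*dt) * [p*0.044265 + (1-p)*0.257245] = 0.143483; exercise = 0.093781; V(1,1) = max -> 0.143483
  V(0,0) = exp(-r*dt) * [p*0.020893 + (1-p)*0.143483] = 0.078138; exercise = 0.000000; V(0,0) = max -> 0.078138


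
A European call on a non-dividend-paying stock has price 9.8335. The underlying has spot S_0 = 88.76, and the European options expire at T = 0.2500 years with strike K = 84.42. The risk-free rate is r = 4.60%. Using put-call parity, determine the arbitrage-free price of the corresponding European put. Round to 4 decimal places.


Answer: Put price = 4.5282

Derivation:
Put-call parity: C - P = S_0 * exp(-qT) - K * exp(-rT).
S_0 * exp(-qT) = 88.7600 * 1.00000000 = 88.76000000
K * exp(-rT) = 84.4200 * 0.98856587 = 83.45473094
P = C - S*exp(-qT) + K*exp(-rT)
P = 9.8335 - 88.76000000 + 83.45473094 = 4.5282


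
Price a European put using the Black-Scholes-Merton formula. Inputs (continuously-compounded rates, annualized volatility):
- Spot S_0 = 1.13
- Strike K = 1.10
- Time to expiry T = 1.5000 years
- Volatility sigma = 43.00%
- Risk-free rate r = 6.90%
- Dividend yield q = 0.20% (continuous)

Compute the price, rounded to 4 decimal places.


Answer: Price = 0.1589

Derivation:
d1 = (ln(S/K) + (r - q + 0.5*sigma^2) * T) / (sigma * sqrt(T)) = 0.50524515
d2 = d1 - sigma * sqrt(T) = -0.02139515
exp(-rT) = 0.90167602; exp(-qT) = 0.99700450
P = K * exp(-rT) * N(-d2) - S_0 * exp(-qT) * N(-d1)
N(-d1) = 0.30669333; N(-d2) = 0.50853478
P = 1.1000 * 0.90167602 * 0.50853478 - 1.1300 * 0.99700450 * 0.30669333 = 0.1589


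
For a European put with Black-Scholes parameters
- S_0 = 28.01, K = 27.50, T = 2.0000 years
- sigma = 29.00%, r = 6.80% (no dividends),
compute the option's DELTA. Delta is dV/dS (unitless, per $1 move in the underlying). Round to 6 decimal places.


d1 = 0.5814748380; d2 = 0.1713529049
phi(d1) = 0.3368912750; exp(-qT) = 1.0000000000; exp(-rT) = 0.8728426325
N(-d1) = 0.2804602359
Delta = -exp(-qT) * N(-d1) = -1.0000000000 * 0.2804602359 = -0.280460

Answer: Delta = -0.280460


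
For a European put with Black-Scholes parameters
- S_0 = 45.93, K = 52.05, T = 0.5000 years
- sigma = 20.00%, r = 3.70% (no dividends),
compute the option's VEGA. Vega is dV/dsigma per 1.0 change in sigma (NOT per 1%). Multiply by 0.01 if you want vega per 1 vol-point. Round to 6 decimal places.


Answer: Vega = 10.261341

Derivation:
d1 = -0.6829682538; d2 = -0.8243896101
phi(d1) = 0.3159531452; exp(-qT) = 1.0000000000; exp(-rT) = 0.9816700746
Vega = S * exp(-qT) * phi(d1) * sqrt(T) = 45.9300 * 1.0000000000 * 0.3159531452 * 0.7071067812 = 10.261341


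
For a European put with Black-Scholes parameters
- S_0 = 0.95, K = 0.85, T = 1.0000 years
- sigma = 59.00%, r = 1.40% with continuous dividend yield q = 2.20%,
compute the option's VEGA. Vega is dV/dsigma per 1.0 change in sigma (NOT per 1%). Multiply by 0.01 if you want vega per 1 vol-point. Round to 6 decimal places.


d1 = 0.4699587036; d2 = -0.1200412964
phi(d1) = 0.3572322585; exp(-qT) = 0.9782402351; exp(-rT) = 0.9860975443
Vega = S * exp(-qT) * phi(d1) * sqrt(T) = 0.9500 * 0.9782402351 * 0.3572322585 * 1.0000000000 = 0.331986

Answer: Vega = 0.331986


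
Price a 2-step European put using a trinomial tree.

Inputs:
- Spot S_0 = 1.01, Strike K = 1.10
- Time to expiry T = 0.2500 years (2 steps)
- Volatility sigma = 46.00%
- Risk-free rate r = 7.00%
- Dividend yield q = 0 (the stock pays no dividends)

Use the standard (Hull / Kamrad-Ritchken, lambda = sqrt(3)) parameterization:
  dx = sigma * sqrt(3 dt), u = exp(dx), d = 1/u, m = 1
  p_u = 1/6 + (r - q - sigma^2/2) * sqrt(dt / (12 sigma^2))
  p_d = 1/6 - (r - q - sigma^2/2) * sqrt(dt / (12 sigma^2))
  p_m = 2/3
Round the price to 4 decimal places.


Answer: Price = V(0,0) = 0.1373

Derivation:
dt = T/N = 0.125000; dx = sigma*sqrt(3*dt) = 0.281691
u = exp(dx) = 1.325370; d = 1/u = 0.754507
p_u = 0.158724, p_m = 0.666667, p_d = 0.174610
Discount per step: exp(-r*dt) = 0.991288
Stock lattice S(k, j) with j the centered position index:
  k=0: S(0,+0) = 1.0100
  k=1: S(1,-1) = 0.7621; S(1,+0) = 1.0100; S(1,+1) = 1.3386
  k=2: S(2,-2) = 0.5750; S(2,-1) = 0.7621; S(2,+0) = 1.0100; S(2,+1) = 1.3386; S(2,+2) = 1.7742
Terminal payoffs V(N, j) = max(K - S_T, 0):
  V(2,-2) = 0.525027; V(2,-1) = 0.337948; V(2,+0) = 0.090000; V(2,+1) = 0.000000; V(2,+2) = 0.000000
Backward induction: V(k, j) = exp(-r*dt) * [p_u * V(k+1, j+1) + p_m * V(k+1, j) + p_d * V(k+1, j-1)]
  V(1,-1) = exp(-r*dt) * [p_u*0.090000 + p_m*0.337948 + p_d*0.525027] = 0.328373
  V(1,+0) = exp(-r*dt) * [p_u*0.000000 + p_m*0.090000 + p_d*0.337948] = 0.117972
  V(1,+1) = exp(-r*dt) * [p_u*0.000000 + p_m*0.000000 + p_d*0.090000] = 0.015578
  V(0,+0) = exp(-r*dt) * [p_u*0.015578 + p_m*0.117972 + p_d*0.328373] = 0.137252


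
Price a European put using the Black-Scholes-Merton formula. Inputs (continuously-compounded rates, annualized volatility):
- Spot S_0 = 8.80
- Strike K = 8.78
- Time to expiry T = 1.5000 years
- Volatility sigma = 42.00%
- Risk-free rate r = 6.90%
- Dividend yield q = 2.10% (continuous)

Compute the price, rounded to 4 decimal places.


d1 = (ln(S/K) + (r - q + 0.5*sigma^2) * T) / (sigma * sqrt(T)) = 0.40159057
d2 = d1 - sigma * sqrt(T) = -0.11280228
exp(-rT) = 0.90167602; exp(-qT) = 0.96899096
P = K * exp(-rT) * N(-d2) - S_0 * exp(-qT) * N(-d1)
N(-d1) = 0.34399269; N(-d2) = 0.54490634
P = 8.7800 * 0.90167602 * 0.54490634 - 8.8000 * 0.96899096 * 0.34399269 = 1.3806

Answer: Price = 1.3806


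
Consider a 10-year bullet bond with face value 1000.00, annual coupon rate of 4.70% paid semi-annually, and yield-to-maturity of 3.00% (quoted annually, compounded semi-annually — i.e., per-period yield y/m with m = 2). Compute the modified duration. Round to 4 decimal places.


Coupon per period c = face * coupon_rate / m = 23.500000
Periods per year m = 2; per-period yield y/m = 0.015000
Number of cashflows N = 20
Cashflows (t years, CF_t, discount factor 1/(1+y/m)^(m*t), PV):
  t = 0.5000: CF_t = 23.500000, DF = 0.985222, PV = 23.152709
  t = 1.0000: CF_t = 23.500000, DF = 0.970662, PV = 22.810551
  t = 1.5000: CF_t = 23.500000, DF = 0.956317, PV = 22.473449
  t = 2.0000: CF_t = 23.500000, DF = 0.942184, PV = 22.141329
  t = 2.5000: CF_t = 23.500000, DF = 0.928260, PV = 21.814118
  t = 3.0000: CF_t = 23.500000, DF = 0.914542, PV = 21.491742
  t = 3.5000: CF_t = 23.500000, DF = 0.901027, PV = 21.174130
  t = 4.0000: CF_t = 23.500000, DF = 0.887711, PV = 20.861211
  t = 4.5000: CF_t = 23.500000, DF = 0.874592, PV = 20.552918
  t = 5.0000: CF_t = 23.500000, DF = 0.861667, PV = 20.249180
  t = 5.5000: CF_t = 23.500000, DF = 0.848933, PV = 19.949931
  t = 6.0000: CF_t = 23.500000, DF = 0.836387, PV = 19.655104
  t = 6.5000: CF_t = 23.500000, DF = 0.824027, PV = 19.364635
  t = 7.0000: CF_t = 23.500000, DF = 0.811849, PV = 19.078458
  t = 7.5000: CF_t = 23.500000, DF = 0.799852, PV = 18.796510
  t = 8.0000: CF_t = 23.500000, DF = 0.788031, PV = 18.518729
  t = 8.5000: CF_t = 23.500000, DF = 0.776385, PV = 18.245054
  t = 9.0000: CF_t = 23.500000, DF = 0.764912, PV = 17.975422
  t = 9.5000: CF_t = 23.500000, DF = 0.753607, PV = 17.709776
  t = 10.0000: CF_t = 1023.500000, DF = 0.742470, PV = 759.918473
Price P = sum_t PV_t = 1145.933430
First compute Macaulay numerator sum_t t * PV_t:
  t * PV_t at t = 0.5000: 11.576355
  t * PV_t at t = 1.0000: 22.810551
  t * PV_t at t = 1.5000: 33.710174
  t * PV_t at t = 2.0000: 44.282659
  t * PV_t at t = 2.5000: 54.535294
  t * PV_t at t = 3.0000: 64.475225
  t * PV_t at t = 3.5000: 74.109454
  t * PV_t at t = 4.0000: 83.444846
  t * PV_t at t = 4.5000: 92.488129
  t * PV_t at t = 5.0000: 101.245900
  t * PV_t at t = 5.5000: 109.724620
  t * PV_t at t = 6.0000: 117.930626
  t * PV_t at t = 6.5000: 125.870127
  t * PV_t at t = 7.0000: 133.549206
  t * PV_t at t = 7.5000: 140.973828
  t * PV_t at t = 8.0000: 148.149835
  t * PV_t at t = 8.5000: 155.082956
  t * PV_t at t = 9.0000: 161.778801
  t * PV_t at t = 9.5000: 168.242869
  t * PV_t at t = 10.0000: 7599.184731
Macaulay duration D = 9443.166184 / 1145.933430 = 8.240589
Modified duration = D / (1 + y/m) = 8.240589 / (1 + 0.015000) = 8.118807

Answer: Modified duration = 8.1188


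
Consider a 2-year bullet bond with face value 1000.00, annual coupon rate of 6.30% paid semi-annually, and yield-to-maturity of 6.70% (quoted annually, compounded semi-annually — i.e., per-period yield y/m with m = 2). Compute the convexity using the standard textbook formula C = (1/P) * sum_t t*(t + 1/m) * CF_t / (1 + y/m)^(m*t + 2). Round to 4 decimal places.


Answer: Convexity = 4.4006

Derivation:
Coupon per period c = face * coupon_rate / m = 31.500000
Periods per year m = 2; per-period yield y/m = 0.033500
Number of cashflows N = 4
Cashflows (t years, CF_t, discount factor 1/(1+y/m)^(m*t), PV):
  t = 0.5000: CF_t = 31.500000, DF = 0.967586, PV = 30.478955
  t = 1.0000: CF_t = 31.500000, DF = 0.936222, PV = 29.491006
  t = 1.5000: CF_t = 31.500000, DF = 0.905876, PV = 28.535081
  t = 2.0000: CF_t = 1031.500000, DF = 0.876512, PV = 904.122565
Price P = sum_t PV_t = 992.627607
Convexity numerator sum_t t*(t + 1/m) * CF_t / (1+y/m)^(m*t + 2):
  t = 0.5000: term = 14.267541
  t = 1.0000: term = 41.415212
  t = 1.5000: term = 80.145548
  t = 2.0000: term = 4232.299088
Convexity = (1/P) * sum = 4368.127389 / 992.627607 = 4.400570
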